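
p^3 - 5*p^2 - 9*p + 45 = (p - 5)*(p - 3)*(p + 3)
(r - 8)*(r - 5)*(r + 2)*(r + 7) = r^4 - 4*r^3 - 63*r^2 + 178*r + 560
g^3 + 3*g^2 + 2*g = g*(g + 1)*(g + 2)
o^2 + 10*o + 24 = (o + 4)*(o + 6)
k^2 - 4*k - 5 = (k - 5)*(k + 1)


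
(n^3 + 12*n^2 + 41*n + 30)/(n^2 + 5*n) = n + 7 + 6/n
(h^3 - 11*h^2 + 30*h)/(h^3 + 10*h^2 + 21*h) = (h^2 - 11*h + 30)/(h^2 + 10*h + 21)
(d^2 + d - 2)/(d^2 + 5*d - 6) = (d + 2)/(d + 6)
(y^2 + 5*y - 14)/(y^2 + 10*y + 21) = (y - 2)/(y + 3)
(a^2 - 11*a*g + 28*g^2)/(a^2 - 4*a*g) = (a - 7*g)/a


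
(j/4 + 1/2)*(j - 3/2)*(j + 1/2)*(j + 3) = j^4/4 + j^3 + j^2/16 - 39*j/16 - 9/8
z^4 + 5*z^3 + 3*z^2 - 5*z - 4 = (z - 1)*(z + 1)^2*(z + 4)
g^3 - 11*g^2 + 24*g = g*(g - 8)*(g - 3)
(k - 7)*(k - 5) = k^2 - 12*k + 35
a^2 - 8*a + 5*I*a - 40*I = (a - 8)*(a + 5*I)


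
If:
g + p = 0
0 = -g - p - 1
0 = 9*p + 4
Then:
No Solution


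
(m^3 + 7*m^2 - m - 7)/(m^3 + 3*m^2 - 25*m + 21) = (m + 1)/(m - 3)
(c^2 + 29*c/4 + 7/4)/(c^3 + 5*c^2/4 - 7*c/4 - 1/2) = (c + 7)/(c^2 + c - 2)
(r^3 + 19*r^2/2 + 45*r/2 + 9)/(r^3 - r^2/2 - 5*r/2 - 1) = (r^2 + 9*r + 18)/(r^2 - r - 2)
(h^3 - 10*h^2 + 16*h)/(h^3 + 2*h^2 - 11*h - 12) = h*(h^2 - 10*h + 16)/(h^3 + 2*h^2 - 11*h - 12)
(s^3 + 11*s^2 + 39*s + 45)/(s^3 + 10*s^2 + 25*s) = (s^2 + 6*s + 9)/(s*(s + 5))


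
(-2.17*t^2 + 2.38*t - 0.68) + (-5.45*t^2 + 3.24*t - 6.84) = -7.62*t^2 + 5.62*t - 7.52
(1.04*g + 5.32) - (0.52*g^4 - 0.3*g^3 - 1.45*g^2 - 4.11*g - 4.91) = -0.52*g^4 + 0.3*g^3 + 1.45*g^2 + 5.15*g + 10.23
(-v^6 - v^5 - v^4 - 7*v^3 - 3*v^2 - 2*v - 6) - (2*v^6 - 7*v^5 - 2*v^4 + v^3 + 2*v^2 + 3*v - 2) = -3*v^6 + 6*v^5 + v^4 - 8*v^3 - 5*v^2 - 5*v - 4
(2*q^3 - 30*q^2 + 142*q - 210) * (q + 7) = 2*q^4 - 16*q^3 - 68*q^2 + 784*q - 1470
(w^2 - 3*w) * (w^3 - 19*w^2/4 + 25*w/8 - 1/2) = w^5 - 31*w^4/4 + 139*w^3/8 - 79*w^2/8 + 3*w/2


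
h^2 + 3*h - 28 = (h - 4)*(h + 7)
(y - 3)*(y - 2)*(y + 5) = y^3 - 19*y + 30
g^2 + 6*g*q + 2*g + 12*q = (g + 2)*(g + 6*q)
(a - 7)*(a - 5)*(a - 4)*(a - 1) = a^4 - 17*a^3 + 99*a^2 - 223*a + 140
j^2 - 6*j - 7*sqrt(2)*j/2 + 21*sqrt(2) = (j - 6)*(j - 7*sqrt(2)/2)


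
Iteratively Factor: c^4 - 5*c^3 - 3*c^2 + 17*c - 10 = (c + 2)*(c^3 - 7*c^2 + 11*c - 5) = (c - 1)*(c + 2)*(c^2 - 6*c + 5) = (c - 1)^2*(c + 2)*(c - 5)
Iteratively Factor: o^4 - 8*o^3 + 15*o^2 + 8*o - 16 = (o - 1)*(o^3 - 7*o^2 + 8*o + 16) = (o - 4)*(o - 1)*(o^2 - 3*o - 4) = (o - 4)*(o - 1)*(o + 1)*(o - 4)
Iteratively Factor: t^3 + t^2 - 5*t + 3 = (t - 1)*(t^2 + 2*t - 3) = (t - 1)^2*(t + 3)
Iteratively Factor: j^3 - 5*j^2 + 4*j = (j)*(j^2 - 5*j + 4) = j*(j - 4)*(j - 1)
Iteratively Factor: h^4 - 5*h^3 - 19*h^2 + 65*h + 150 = (h - 5)*(h^3 - 19*h - 30) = (h - 5)*(h + 3)*(h^2 - 3*h - 10) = (h - 5)*(h + 2)*(h + 3)*(h - 5)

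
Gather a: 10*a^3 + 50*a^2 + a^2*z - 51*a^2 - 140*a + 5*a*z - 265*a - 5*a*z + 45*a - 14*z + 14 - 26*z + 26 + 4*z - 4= 10*a^3 + a^2*(z - 1) - 360*a - 36*z + 36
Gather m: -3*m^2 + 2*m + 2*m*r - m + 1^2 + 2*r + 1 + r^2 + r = -3*m^2 + m*(2*r + 1) + r^2 + 3*r + 2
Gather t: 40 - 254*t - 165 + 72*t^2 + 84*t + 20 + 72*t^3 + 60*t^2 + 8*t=72*t^3 + 132*t^2 - 162*t - 105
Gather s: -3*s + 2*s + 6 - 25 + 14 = -s - 5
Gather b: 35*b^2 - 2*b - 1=35*b^2 - 2*b - 1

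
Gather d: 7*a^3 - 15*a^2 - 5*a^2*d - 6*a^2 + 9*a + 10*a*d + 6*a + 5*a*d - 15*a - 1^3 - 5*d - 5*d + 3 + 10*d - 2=7*a^3 - 21*a^2 + d*(-5*a^2 + 15*a)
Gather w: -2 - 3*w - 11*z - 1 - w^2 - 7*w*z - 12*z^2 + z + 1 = -w^2 + w*(-7*z - 3) - 12*z^2 - 10*z - 2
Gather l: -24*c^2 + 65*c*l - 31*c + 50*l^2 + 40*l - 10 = -24*c^2 - 31*c + 50*l^2 + l*(65*c + 40) - 10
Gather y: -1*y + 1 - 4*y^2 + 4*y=-4*y^2 + 3*y + 1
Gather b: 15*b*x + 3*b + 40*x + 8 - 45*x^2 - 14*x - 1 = b*(15*x + 3) - 45*x^2 + 26*x + 7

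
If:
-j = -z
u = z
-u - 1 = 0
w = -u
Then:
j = -1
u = -1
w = 1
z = -1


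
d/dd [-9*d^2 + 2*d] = 2 - 18*d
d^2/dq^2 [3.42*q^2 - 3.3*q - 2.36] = 6.84000000000000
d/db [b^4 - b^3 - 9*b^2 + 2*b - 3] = 4*b^3 - 3*b^2 - 18*b + 2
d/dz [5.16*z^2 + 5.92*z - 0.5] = 10.32*z + 5.92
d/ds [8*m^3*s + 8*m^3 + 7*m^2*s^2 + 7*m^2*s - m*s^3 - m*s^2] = m*(8*m^2 + 14*m*s + 7*m - 3*s^2 - 2*s)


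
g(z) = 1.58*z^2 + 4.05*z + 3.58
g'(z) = 3.16*z + 4.05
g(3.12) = 31.60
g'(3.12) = 13.91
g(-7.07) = 53.92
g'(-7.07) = -18.29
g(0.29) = 4.89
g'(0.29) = 4.97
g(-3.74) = 10.53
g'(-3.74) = -7.77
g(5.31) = 69.64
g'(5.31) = 20.83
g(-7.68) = 65.67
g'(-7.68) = -20.22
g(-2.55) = 3.53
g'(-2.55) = -4.01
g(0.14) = 4.18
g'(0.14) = 4.49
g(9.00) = 168.01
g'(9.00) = 32.49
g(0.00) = 3.58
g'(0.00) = 4.05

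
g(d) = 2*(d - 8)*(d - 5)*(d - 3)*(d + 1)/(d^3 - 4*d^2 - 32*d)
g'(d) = 2*(d - 8)*(d - 5)*(d - 3)*(d + 1)*(-3*d^2 + 8*d + 32)/(d^3 - 4*d^2 - 32*d)^2 + 2*(d - 8)*(d - 5)*(d - 3)/(d^3 - 4*d^2 - 32*d) + 2*(d - 8)*(d - 5)*(d + 1)/(d^3 - 4*d^2 - 32*d) + 2*(d - 8)*(d - 3)*(d + 1)/(d^3 - 4*d^2 - 32*d) + 2*(d - 5)*(d - 3)*(d + 1)/(d^3 - 4*d^2 - 32*d)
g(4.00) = -0.31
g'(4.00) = 0.05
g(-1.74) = 12.02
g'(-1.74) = -18.98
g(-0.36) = -17.59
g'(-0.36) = -63.00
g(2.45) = 0.61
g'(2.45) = -1.52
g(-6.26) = -77.53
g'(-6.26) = -16.69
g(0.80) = 8.66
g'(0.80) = -13.82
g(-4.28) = -369.81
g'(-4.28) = -1203.77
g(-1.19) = 2.95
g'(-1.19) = -15.26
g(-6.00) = -82.50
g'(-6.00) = -21.83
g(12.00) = 8.53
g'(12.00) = 1.58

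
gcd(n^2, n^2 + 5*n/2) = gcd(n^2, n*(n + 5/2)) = n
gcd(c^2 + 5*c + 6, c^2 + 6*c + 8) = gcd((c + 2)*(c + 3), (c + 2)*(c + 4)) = c + 2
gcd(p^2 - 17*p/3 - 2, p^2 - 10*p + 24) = p - 6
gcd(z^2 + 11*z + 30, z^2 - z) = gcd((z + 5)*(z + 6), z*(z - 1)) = 1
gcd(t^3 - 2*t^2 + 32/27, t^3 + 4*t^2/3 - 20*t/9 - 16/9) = t^2 - 2*t/3 - 8/9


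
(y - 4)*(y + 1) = y^2 - 3*y - 4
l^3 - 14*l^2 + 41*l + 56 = (l - 8)*(l - 7)*(l + 1)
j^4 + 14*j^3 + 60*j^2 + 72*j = j*(j + 2)*(j + 6)^2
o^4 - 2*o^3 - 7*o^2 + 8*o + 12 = (o - 3)*(o - 2)*(o + 1)*(o + 2)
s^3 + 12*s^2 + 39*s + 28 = (s + 1)*(s + 4)*(s + 7)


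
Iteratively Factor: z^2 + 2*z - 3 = (z - 1)*(z + 3)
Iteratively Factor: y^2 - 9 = (y + 3)*(y - 3)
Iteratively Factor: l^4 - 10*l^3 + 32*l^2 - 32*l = (l - 4)*(l^3 - 6*l^2 + 8*l) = (l - 4)^2*(l^2 - 2*l) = l*(l - 4)^2*(l - 2)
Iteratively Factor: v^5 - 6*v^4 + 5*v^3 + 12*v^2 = (v - 3)*(v^4 - 3*v^3 - 4*v^2) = (v - 3)*(v + 1)*(v^3 - 4*v^2) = (v - 4)*(v - 3)*(v + 1)*(v^2) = v*(v - 4)*(v - 3)*(v + 1)*(v)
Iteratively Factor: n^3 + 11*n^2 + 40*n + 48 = (n + 3)*(n^2 + 8*n + 16) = (n + 3)*(n + 4)*(n + 4)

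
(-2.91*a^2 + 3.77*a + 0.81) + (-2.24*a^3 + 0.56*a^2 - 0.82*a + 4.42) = -2.24*a^3 - 2.35*a^2 + 2.95*a + 5.23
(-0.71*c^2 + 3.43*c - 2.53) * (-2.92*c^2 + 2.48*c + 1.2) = 2.0732*c^4 - 11.7764*c^3 + 15.042*c^2 - 2.1584*c - 3.036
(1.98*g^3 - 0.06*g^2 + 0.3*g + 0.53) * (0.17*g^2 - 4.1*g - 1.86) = 0.3366*g^5 - 8.1282*g^4 - 3.3858*g^3 - 1.0283*g^2 - 2.731*g - 0.9858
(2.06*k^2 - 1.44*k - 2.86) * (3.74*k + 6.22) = 7.7044*k^3 + 7.4276*k^2 - 19.6532*k - 17.7892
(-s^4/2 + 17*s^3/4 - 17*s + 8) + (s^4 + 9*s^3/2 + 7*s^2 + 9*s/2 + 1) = s^4/2 + 35*s^3/4 + 7*s^2 - 25*s/2 + 9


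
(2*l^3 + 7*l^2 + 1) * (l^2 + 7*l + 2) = 2*l^5 + 21*l^4 + 53*l^3 + 15*l^2 + 7*l + 2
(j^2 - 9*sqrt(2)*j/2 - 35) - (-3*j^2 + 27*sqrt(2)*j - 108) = 4*j^2 - 63*sqrt(2)*j/2 + 73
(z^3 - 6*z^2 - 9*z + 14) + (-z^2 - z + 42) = z^3 - 7*z^2 - 10*z + 56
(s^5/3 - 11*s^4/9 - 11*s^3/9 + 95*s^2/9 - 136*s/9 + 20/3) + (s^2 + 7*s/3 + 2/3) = s^5/3 - 11*s^4/9 - 11*s^3/9 + 104*s^2/9 - 115*s/9 + 22/3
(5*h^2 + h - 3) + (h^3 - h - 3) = h^3 + 5*h^2 - 6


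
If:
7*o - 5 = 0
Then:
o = 5/7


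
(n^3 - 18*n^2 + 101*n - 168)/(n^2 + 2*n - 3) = (n^3 - 18*n^2 + 101*n - 168)/(n^2 + 2*n - 3)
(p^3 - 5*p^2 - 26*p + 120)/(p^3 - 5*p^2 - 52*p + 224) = (p^2 - p - 30)/(p^2 - p - 56)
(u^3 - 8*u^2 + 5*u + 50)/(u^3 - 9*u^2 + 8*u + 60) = (u - 5)/(u - 6)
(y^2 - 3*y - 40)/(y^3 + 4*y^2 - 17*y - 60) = (y - 8)/(y^2 - y - 12)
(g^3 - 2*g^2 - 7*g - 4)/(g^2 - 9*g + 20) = (g^2 + 2*g + 1)/(g - 5)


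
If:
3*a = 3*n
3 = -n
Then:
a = -3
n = -3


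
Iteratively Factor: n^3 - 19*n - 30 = (n + 2)*(n^2 - 2*n - 15) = (n + 2)*(n + 3)*(n - 5)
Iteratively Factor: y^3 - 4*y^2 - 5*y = (y - 5)*(y^2 + y) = y*(y - 5)*(y + 1)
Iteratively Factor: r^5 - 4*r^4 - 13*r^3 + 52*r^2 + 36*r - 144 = (r - 3)*(r^4 - r^3 - 16*r^2 + 4*r + 48) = (r - 3)*(r - 2)*(r^3 + r^2 - 14*r - 24) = (r - 3)*(r - 2)*(r + 2)*(r^2 - r - 12) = (r - 4)*(r - 3)*(r - 2)*(r + 2)*(r + 3)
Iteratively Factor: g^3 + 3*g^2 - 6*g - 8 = (g - 2)*(g^2 + 5*g + 4) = (g - 2)*(g + 4)*(g + 1)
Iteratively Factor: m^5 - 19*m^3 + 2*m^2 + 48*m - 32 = (m - 4)*(m^4 + 4*m^3 - 3*m^2 - 10*m + 8) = (m - 4)*(m + 4)*(m^3 - 3*m + 2) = (m - 4)*(m - 1)*(m + 4)*(m^2 + m - 2) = (m - 4)*(m - 1)*(m + 2)*(m + 4)*(m - 1)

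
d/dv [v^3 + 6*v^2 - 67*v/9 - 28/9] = 3*v^2 + 12*v - 67/9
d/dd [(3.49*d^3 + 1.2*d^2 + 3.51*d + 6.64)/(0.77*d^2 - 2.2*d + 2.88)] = (2.6873*d^4 - 15.356*d^3 + 24.8109*d^2 - 3.3136*d + 24.7168)/(0.5929*d^4 - 3.388*d^3 + 9.2752*d^2 - 12.672*d + 8.2944)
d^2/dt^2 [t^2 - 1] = 2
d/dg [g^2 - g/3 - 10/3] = 2*g - 1/3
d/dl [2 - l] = -1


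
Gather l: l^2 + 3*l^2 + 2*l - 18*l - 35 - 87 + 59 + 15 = 4*l^2 - 16*l - 48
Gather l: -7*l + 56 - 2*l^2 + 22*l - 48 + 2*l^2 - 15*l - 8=0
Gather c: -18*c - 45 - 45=-18*c - 90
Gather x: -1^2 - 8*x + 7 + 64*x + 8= 56*x + 14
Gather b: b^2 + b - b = b^2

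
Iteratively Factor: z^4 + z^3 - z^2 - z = (z)*(z^3 + z^2 - z - 1) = z*(z + 1)*(z^2 - 1) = z*(z + 1)^2*(z - 1)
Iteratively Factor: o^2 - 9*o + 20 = (o - 5)*(o - 4)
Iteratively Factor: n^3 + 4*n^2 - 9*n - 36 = (n - 3)*(n^2 + 7*n + 12) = (n - 3)*(n + 4)*(n + 3)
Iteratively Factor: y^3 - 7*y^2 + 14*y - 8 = (y - 1)*(y^2 - 6*y + 8) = (y - 4)*(y - 1)*(y - 2)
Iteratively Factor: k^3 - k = (k)*(k^2 - 1) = k*(k + 1)*(k - 1)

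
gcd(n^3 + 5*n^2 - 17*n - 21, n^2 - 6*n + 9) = n - 3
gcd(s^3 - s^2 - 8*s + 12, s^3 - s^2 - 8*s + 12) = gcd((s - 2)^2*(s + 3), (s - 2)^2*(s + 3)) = s^3 - s^2 - 8*s + 12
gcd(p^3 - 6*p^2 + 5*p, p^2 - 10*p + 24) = 1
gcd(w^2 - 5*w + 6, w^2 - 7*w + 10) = w - 2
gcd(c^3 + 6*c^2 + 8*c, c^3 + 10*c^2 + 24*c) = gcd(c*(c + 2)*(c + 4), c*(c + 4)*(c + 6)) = c^2 + 4*c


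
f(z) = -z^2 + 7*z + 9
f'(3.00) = 1.00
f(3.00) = 21.00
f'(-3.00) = 13.00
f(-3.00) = -21.00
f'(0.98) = 5.04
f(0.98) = 14.90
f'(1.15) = 4.70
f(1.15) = 15.73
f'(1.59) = 3.82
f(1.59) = 17.60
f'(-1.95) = 10.90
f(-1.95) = -8.45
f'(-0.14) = 7.28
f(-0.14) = 8.00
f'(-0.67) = 8.34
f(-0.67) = 3.86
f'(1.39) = 4.22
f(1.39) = 16.80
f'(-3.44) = 13.88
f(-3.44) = -26.91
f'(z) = 7 - 2*z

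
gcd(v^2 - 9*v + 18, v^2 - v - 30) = v - 6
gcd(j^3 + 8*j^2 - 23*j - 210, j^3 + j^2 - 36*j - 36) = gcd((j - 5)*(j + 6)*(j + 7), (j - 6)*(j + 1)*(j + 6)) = j + 6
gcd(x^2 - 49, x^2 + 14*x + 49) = x + 7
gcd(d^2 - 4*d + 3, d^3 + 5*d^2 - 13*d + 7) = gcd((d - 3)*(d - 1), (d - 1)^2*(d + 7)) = d - 1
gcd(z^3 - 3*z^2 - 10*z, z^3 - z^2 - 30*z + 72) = 1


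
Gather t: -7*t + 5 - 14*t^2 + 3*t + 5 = -14*t^2 - 4*t + 10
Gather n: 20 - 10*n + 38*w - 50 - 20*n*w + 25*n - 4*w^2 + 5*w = n*(15 - 20*w) - 4*w^2 + 43*w - 30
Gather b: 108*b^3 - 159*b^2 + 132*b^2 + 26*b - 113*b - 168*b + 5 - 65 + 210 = 108*b^3 - 27*b^2 - 255*b + 150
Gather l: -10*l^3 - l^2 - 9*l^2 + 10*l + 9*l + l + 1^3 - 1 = -10*l^3 - 10*l^2 + 20*l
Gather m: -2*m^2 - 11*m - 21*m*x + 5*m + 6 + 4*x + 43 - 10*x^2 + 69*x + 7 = -2*m^2 + m*(-21*x - 6) - 10*x^2 + 73*x + 56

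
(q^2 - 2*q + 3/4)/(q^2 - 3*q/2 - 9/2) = (-4*q^2 + 8*q - 3)/(2*(-2*q^2 + 3*q + 9))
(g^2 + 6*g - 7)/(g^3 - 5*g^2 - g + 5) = (g + 7)/(g^2 - 4*g - 5)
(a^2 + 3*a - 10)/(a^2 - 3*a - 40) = (a - 2)/(a - 8)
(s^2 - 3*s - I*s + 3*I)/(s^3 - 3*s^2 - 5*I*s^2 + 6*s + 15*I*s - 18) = (s - I)/(s^2 - 5*I*s + 6)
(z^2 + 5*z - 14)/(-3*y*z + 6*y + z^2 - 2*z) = (-z - 7)/(3*y - z)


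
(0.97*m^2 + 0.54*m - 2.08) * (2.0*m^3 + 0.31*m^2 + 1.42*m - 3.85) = 1.94*m^5 + 1.3807*m^4 - 2.6152*m^3 - 3.6125*m^2 - 5.0326*m + 8.008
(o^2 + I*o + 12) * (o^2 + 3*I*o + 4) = o^4 + 4*I*o^3 + 13*o^2 + 40*I*o + 48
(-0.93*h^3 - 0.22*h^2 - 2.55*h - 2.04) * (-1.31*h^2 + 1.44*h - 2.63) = 1.2183*h^5 - 1.051*h^4 + 5.4696*h^3 - 0.421*h^2 + 3.7689*h + 5.3652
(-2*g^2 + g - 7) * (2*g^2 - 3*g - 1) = -4*g^4 + 8*g^3 - 15*g^2 + 20*g + 7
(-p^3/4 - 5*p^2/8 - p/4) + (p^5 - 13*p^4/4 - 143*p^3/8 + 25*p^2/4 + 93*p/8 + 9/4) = p^5 - 13*p^4/4 - 145*p^3/8 + 45*p^2/8 + 91*p/8 + 9/4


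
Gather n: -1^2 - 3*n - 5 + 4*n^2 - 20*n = 4*n^2 - 23*n - 6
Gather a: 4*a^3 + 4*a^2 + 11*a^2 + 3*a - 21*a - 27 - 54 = 4*a^3 + 15*a^2 - 18*a - 81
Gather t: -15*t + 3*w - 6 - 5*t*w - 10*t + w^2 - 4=t*(-5*w - 25) + w^2 + 3*w - 10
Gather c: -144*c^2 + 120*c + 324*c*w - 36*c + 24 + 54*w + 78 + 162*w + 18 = -144*c^2 + c*(324*w + 84) + 216*w + 120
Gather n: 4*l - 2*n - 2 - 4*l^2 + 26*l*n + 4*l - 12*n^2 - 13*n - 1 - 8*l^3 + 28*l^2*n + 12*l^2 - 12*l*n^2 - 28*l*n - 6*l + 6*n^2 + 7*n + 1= -8*l^3 + 8*l^2 + 2*l + n^2*(-12*l - 6) + n*(28*l^2 - 2*l - 8) - 2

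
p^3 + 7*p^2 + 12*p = p*(p + 3)*(p + 4)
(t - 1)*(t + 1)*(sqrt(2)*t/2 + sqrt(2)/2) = sqrt(2)*t^3/2 + sqrt(2)*t^2/2 - sqrt(2)*t/2 - sqrt(2)/2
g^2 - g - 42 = (g - 7)*(g + 6)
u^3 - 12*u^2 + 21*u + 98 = (u - 7)^2*(u + 2)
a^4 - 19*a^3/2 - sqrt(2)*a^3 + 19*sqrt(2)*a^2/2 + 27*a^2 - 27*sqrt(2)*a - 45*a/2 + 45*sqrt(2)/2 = (a - 5)*(a - 3)*(a - 3/2)*(a - sqrt(2))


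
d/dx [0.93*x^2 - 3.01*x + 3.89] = 1.86*x - 3.01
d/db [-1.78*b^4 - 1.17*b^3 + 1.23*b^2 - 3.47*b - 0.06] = -7.12*b^3 - 3.51*b^2 + 2.46*b - 3.47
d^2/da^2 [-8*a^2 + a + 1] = -16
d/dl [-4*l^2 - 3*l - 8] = -8*l - 3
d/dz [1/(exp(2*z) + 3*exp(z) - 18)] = (-2*exp(z) - 3)*exp(z)/(exp(2*z) + 3*exp(z) - 18)^2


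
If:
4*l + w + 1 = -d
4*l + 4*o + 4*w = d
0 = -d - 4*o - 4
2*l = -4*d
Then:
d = 4/9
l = -8/9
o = -10/9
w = 19/9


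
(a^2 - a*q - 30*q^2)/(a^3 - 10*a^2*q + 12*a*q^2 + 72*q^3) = (-a - 5*q)/(-a^2 + 4*a*q + 12*q^2)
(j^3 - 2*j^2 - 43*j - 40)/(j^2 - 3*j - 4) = (j^2 - 3*j - 40)/(j - 4)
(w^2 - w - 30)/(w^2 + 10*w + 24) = (w^2 - w - 30)/(w^2 + 10*w + 24)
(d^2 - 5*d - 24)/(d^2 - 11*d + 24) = (d + 3)/(d - 3)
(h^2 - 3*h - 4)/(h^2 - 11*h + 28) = (h + 1)/(h - 7)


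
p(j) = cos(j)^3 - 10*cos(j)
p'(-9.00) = -3.09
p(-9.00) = 8.35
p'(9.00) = 3.09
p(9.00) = 8.35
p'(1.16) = 8.73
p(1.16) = -3.93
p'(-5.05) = 9.12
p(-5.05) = -3.28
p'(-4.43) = 9.38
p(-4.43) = 2.76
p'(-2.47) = -5.08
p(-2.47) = 7.35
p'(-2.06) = -8.24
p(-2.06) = 4.60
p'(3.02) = 0.85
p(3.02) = 8.95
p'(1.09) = 8.30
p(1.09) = -4.53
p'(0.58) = 4.33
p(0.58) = -7.78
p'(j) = -3*sin(j)*cos(j)^2 + 10*sin(j)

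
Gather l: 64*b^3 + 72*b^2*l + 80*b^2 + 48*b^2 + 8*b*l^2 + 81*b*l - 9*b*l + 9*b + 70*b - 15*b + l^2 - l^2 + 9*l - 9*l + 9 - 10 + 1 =64*b^3 + 128*b^2 + 8*b*l^2 + 64*b + l*(72*b^2 + 72*b)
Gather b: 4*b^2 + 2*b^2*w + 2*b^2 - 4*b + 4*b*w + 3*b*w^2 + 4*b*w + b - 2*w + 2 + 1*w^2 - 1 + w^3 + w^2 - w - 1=b^2*(2*w + 6) + b*(3*w^2 + 8*w - 3) + w^3 + 2*w^2 - 3*w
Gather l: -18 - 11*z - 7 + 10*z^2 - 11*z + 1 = 10*z^2 - 22*z - 24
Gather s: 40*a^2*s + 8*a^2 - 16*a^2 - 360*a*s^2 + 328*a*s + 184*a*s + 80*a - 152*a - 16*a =-8*a^2 - 360*a*s^2 - 88*a + s*(40*a^2 + 512*a)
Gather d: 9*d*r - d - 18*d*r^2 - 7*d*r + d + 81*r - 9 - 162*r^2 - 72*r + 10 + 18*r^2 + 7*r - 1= d*(-18*r^2 + 2*r) - 144*r^2 + 16*r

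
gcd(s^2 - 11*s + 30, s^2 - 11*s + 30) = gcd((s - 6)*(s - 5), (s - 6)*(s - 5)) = s^2 - 11*s + 30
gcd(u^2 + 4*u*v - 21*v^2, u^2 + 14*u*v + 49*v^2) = u + 7*v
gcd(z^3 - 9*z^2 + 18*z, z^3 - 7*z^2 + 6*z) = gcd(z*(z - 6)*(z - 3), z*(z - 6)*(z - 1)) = z^2 - 6*z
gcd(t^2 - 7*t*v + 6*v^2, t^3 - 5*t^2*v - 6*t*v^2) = t - 6*v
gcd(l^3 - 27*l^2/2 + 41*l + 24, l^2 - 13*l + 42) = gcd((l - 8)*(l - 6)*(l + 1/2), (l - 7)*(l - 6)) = l - 6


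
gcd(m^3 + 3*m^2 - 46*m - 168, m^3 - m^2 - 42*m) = m^2 - m - 42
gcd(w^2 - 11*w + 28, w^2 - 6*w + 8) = w - 4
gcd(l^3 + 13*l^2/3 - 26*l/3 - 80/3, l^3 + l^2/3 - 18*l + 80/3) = l^2 + 7*l/3 - 40/3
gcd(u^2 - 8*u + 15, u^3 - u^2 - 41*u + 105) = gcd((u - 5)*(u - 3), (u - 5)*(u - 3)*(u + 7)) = u^2 - 8*u + 15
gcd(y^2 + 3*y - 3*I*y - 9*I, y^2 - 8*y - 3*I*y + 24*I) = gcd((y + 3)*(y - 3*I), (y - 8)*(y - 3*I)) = y - 3*I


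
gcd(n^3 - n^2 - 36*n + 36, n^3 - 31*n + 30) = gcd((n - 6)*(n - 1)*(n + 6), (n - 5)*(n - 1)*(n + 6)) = n^2 + 5*n - 6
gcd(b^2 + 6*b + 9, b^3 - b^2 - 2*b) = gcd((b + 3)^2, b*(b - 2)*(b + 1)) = 1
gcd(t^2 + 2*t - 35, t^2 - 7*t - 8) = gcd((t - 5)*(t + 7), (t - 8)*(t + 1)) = 1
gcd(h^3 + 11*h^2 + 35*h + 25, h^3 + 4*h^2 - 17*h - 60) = h + 5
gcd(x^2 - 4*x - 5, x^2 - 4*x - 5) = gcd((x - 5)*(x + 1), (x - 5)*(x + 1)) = x^2 - 4*x - 5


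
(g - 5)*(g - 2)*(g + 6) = g^3 - g^2 - 32*g + 60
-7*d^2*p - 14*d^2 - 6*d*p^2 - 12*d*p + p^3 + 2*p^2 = (-7*d + p)*(d + p)*(p + 2)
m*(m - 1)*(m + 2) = m^3 + m^2 - 2*m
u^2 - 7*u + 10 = (u - 5)*(u - 2)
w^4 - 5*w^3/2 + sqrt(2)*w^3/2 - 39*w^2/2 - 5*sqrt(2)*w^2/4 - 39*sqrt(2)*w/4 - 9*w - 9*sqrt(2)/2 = (w - 6)*(w + 1/2)*(w + 3)*(w + sqrt(2)/2)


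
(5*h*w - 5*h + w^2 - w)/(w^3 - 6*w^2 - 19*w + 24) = (5*h + w)/(w^2 - 5*w - 24)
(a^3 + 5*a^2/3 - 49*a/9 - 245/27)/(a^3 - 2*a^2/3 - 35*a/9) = (a + 7/3)/a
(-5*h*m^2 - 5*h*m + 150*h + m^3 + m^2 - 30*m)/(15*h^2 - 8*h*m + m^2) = (-m^2 - m + 30)/(3*h - m)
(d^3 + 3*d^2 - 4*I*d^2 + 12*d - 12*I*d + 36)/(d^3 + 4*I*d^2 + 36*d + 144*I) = (d^2 + d*(3 + 2*I) + 6*I)/(d^2 + 10*I*d - 24)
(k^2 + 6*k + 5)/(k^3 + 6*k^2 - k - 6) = (k + 5)/(k^2 + 5*k - 6)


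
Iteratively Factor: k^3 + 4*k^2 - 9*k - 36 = (k + 3)*(k^2 + k - 12) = (k + 3)*(k + 4)*(k - 3)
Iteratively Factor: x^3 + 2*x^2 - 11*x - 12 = (x + 4)*(x^2 - 2*x - 3) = (x + 1)*(x + 4)*(x - 3)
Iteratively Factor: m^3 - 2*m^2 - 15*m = (m)*(m^2 - 2*m - 15) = m*(m + 3)*(m - 5)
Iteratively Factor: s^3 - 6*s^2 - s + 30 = (s - 5)*(s^2 - s - 6) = (s - 5)*(s - 3)*(s + 2)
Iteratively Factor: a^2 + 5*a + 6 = (a + 2)*(a + 3)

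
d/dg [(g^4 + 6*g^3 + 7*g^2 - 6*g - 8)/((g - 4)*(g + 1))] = g*(2*g^2 - 7*g - 40)/(g^2 - 8*g + 16)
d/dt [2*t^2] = 4*t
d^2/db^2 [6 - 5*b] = 0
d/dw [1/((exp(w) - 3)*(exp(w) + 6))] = (-2*exp(w) - 3)*exp(w)/(exp(4*w) + 6*exp(3*w) - 27*exp(2*w) - 108*exp(w) + 324)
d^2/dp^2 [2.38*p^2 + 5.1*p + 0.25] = 4.76000000000000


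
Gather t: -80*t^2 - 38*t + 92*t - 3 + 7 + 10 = -80*t^2 + 54*t + 14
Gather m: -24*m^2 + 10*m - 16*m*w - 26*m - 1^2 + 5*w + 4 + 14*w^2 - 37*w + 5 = -24*m^2 + m*(-16*w - 16) + 14*w^2 - 32*w + 8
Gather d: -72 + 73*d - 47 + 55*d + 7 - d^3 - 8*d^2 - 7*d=-d^3 - 8*d^2 + 121*d - 112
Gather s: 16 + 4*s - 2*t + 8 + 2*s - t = 6*s - 3*t + 24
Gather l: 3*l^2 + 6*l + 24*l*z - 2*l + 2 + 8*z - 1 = 3*l^2 + l*(24*z + 4) + 8*z + 1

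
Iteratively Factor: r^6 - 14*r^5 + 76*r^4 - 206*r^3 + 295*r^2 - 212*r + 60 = (r - 1)*(r^5 - 13*r^4 + 63*r^3 - 143*r^2 + 152*r - 60) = (r - 3)*(r - 1)*(r^4 - 10*r^3 + 33*r^2 - 44*r + 20) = (r - 3)*(r - 1)^2*(r^3 - 9*r^2 + 24*r - 20) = (r - 3)*(r - 2)*(r - 1)^2*(r^2 - 7*r + 10) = (r - 5)*(r - 3)*(r - 2)*(r - 1)^2*(r - 2)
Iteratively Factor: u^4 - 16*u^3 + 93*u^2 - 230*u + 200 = (u - 4)*(u^3 - 12*u^2 + 45*u - 50) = (u - 5)*(u - 4)*(u^2 - 7*u + 10) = (u - 5)*(u - 4)*(u - 2)*(u - 5)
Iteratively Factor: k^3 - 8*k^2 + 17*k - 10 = (k - 2)*(k^2 - 6*k + 5) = (k - 5)*(k - 2)*(k - 1)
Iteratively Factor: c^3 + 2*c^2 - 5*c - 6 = (c + 3)*(c^2 - c - 2) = (c - 2)*(c + 3)*(c + 1)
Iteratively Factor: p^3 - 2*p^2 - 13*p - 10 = (p - 5)*(p^2 + 3*p + 2) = (p - 5)*(p + 2)*(p + 1)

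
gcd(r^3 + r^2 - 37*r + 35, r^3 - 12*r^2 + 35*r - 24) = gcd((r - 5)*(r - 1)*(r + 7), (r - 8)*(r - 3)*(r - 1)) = r - 1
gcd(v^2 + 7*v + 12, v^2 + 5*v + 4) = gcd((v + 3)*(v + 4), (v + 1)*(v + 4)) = v + 4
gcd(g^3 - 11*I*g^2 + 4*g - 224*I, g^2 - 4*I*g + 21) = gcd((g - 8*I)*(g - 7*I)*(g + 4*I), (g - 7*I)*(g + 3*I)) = g - 7*I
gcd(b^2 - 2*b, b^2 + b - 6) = b - 2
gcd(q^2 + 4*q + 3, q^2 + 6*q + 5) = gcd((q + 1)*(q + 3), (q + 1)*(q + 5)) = q + 1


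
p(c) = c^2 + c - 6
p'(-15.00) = -29.00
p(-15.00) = 204.00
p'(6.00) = 13.00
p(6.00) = 36.00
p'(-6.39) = -11.78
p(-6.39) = 28.44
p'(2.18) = 5.36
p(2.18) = 0.93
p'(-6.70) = -12.40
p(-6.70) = 32.19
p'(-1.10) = -1.20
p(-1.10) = -5.89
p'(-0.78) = -0.56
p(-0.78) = -6.17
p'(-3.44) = -5.88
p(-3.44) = 2.39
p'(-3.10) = -5.20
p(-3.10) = 0.51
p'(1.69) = 4.38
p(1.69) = -1.45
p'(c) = 2*c + 1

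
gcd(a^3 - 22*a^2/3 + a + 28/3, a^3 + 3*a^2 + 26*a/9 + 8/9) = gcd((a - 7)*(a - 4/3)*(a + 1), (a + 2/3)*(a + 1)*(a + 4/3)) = a + 1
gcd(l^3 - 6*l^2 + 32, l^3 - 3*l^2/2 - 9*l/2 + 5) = l + 2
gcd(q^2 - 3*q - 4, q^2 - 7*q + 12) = q - 4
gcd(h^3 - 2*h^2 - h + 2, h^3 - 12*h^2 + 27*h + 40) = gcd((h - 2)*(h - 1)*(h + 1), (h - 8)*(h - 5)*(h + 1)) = h + 1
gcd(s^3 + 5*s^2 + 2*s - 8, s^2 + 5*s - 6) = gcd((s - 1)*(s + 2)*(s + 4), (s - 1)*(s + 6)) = s - 1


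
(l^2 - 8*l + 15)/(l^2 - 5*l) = (l - 3)/l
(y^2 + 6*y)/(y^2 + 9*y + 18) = y/(y + 3)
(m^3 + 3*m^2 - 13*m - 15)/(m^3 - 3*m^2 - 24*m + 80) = (m^2 - 2*m - 3)/(m^2 - 8*m + 16)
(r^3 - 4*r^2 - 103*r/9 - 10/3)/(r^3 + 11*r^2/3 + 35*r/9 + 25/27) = 3*(r - 6)/(3*r + 5)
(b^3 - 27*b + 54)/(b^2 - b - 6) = (b^2 + 3*b - 18)/(b + 2)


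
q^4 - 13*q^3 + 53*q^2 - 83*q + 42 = (q - 7)*(q - 3)*(q - 2)*(q - 1)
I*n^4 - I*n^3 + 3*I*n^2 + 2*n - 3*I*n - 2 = (n - I)^2*(n + 2*I)*(I*n - I)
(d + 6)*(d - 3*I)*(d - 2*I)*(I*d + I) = I*d^4 + 5*d^3 + 7*I*d^3 + 35*d^2 + 30*d - 42*I*d - 36*I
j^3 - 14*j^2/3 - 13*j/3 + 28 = (j - 4)*(j - 3)*(j + 7/3)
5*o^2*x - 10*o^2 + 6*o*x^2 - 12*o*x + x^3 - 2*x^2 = (o + x)*(5*o + x)*(x - 2)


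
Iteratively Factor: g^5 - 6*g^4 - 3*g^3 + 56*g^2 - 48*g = (g - 4)*(g^4 - 2*g^3 - 11*g^2 + 12*g) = (g - 4)^2*(g^3 + 2*g^2 - 3*g) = g*(g - 4)^2*(g^2 + 2*g - 3) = g*(g - 4)^2*(g + 3)*(g - 1)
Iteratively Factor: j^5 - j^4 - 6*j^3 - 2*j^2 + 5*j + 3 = (j - 1)*(j^4 - 6*j^2 - 8*j - 3) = (j - 1)*(j + 1)*(j^3 - j^2 - 5*j - 3) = (j - 1)*(j + 1)^2*(j^2 - 2*j - 3) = (j - 3)*(j - 1)*(j + 1)^2*(j + 1)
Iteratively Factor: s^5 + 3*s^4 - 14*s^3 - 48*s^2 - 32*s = (s + 1)*(s^4 + 2*s^3 - 16*s^2 - 32*s) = (s + 1)*(s + 2)*(s^3 - 16*s) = s*(s + 1)*(s + 2)*(s^2 - 16) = s*(s - 4)*(s + 1)*(s + 2)*(s + 4)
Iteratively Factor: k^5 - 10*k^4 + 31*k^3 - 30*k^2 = (k)*(k^4 - 10*k^3 + 31*k^2 - 30*k) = k^2*(k^3 - 10*k^2 + 31*k - 30) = k^2*(k - 2)*(k^2 - 8*k + 15) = k^2*(k - 5)*(k - 2)*(k - 3)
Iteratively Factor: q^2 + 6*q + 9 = (q + 3)*(q + 3)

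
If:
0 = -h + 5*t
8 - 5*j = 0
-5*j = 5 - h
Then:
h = 13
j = 8/5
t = 13/5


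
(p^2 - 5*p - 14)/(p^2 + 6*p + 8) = (p - 7)/(p + 4)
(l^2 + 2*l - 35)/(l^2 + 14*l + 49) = (l - 5)/(l + 7)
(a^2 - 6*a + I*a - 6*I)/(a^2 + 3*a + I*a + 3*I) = (a - 6)/(a + 3)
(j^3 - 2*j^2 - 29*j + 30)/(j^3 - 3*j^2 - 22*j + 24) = (j + 5)/(j + 4)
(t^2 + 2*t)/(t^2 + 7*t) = (t + 2)/(t + 7)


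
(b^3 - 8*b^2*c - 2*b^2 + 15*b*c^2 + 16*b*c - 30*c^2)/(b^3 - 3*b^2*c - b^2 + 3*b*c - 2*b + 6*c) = (b - 5*c)/(b + 1)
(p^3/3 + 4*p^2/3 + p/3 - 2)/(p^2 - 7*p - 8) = (-p^3 - 4*p^2 - p + 6)/(3*(-p^2 + 7*p + 8))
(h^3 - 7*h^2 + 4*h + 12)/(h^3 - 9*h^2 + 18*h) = (h^2 - h - 2)/(h*(h - 3))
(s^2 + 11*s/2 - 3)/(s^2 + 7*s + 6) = (s - 1/2)/(s + 1)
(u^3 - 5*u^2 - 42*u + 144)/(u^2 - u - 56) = (u^2 + 3*u - 18)/(u + 7)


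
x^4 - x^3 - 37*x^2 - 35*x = x*(x - 7)*(x + 1)*(x + 5)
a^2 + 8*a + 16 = (a + 4)^2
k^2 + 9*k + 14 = (k + 2)*(k + 7)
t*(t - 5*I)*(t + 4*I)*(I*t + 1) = I*t^4 + 2*t^3 + 19*I*t^2 + 20*t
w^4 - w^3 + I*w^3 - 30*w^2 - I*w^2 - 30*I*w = w*(w - 6)*(w + 5)*(w + I)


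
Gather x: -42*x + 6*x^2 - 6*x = 6*x^2 - 48*x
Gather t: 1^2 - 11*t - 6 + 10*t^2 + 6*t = 10*t^2 - 5*t - 5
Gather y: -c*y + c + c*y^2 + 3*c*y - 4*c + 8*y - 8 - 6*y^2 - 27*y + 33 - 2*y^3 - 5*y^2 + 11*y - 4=-3*c - 2*y^3 + y^2*(c - 11) + y*(2*c - 8) + 21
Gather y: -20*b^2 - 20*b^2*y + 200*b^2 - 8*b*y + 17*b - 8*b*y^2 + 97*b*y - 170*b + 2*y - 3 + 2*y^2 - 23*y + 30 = 180*b^2 - 153*b + y^2*(2 - 8*b) + y*(-20*b^2 + 89*b - 21) + 27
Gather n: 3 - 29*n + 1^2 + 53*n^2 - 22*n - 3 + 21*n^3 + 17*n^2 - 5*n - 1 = 21*n^3 + 70*n^2 - 56*n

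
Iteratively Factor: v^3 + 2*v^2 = (v)*(v^2 + 2*v) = v^2*(v + 2)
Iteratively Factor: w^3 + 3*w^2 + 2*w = (w + 1)*(w^2 + 2*w) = w*(w + 1)*(w + 2)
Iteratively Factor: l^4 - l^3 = (l)*(l^3 - l^2) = l*(l - 1)*(l^2) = l^2*(l - 1)*(l)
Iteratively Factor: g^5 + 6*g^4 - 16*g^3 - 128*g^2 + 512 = (g + 4)*(g^4 + 2*g^3 - 24*g^2 - 32*g + 128) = (g + 4)^2*(g^3 - 2*g^2 - 16*g + 32) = (g - 4)*(g + 4)^2*(g^2 + 2*g - 8) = (g - 4)*(g + 4)^3*(g - 2)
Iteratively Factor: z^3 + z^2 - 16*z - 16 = (z - 4)*(z^2 + 5*z + 4) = (z - 4)*(z + 4)*(z + 1)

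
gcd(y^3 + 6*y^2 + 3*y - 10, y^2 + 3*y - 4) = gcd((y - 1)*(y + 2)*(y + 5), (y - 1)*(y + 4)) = y - 1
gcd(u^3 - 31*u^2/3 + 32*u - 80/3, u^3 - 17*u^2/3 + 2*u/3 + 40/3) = u - 5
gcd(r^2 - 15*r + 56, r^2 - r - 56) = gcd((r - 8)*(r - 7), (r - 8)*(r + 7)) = r - 8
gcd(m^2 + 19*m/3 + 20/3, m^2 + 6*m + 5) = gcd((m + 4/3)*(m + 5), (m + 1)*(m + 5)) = m + 5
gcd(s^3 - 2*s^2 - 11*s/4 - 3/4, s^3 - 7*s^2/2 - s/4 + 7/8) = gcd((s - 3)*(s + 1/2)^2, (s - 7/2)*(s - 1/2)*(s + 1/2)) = s + 1/2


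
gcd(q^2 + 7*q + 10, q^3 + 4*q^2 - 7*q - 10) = q + 5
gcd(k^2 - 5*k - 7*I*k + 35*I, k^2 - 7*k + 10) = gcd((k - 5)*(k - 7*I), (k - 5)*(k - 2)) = k - 5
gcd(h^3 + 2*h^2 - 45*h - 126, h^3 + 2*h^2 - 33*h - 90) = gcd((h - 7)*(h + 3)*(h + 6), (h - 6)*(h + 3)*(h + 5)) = h + 3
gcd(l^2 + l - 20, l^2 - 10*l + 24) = l - 4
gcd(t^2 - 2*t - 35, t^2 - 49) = t - 7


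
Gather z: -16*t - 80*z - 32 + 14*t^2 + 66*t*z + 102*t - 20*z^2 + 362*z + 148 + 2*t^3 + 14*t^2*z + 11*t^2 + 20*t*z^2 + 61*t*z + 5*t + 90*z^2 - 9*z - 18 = 2*t^3 + 25*t^2 + 91*t + z^2*(20*t + 70) + z*(14*t^2 + 127*t + 273) + 98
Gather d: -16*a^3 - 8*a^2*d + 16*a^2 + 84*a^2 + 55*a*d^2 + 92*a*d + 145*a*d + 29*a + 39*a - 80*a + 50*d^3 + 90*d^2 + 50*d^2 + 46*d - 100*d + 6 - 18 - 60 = -16*a^3 + 100*a^2 - 12*a + 50*d^3 + d^2*(55*a + 140) + d*(-8*a^2 + 237*a - 54) - 72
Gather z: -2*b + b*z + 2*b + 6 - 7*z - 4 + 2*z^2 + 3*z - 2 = 2*z^2 + z*(b - 4)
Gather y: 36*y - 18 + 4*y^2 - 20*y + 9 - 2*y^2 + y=2*y^2 + 17*y - 9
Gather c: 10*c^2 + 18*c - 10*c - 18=10*c^2 + 8*c - 18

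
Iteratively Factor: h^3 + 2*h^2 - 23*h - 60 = (h - 5)*(h^2 + 7*h + 12) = (h - 5)*(h + 3)*(h + 4)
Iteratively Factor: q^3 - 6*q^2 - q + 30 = (q - 3)*(q^2 - 3*q - 10) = (q - 3)*(q + 2)*(q - 5)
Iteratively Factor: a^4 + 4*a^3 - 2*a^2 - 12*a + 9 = (a - 1)*(a^3 + 5*a^2 + 3*a - 9) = (a - 1)^2*(a^2 + 6*a + 9) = (a - 1)^2*(a + 3)*(a + 3)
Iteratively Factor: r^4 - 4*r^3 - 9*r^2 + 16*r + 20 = (r - 2)*(r^3 - 2*r^2 - 13*r - 10) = (r - 2)*(r + 2)*(r^2 - 4*r - 5) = (r - 5)*(r - 2)*(r + 2)*(r + 1)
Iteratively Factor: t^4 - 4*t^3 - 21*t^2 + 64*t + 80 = (t + 4)*(t^3 - 8*t^2 + 11*t + 20) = (t + 1)*(t + 4)*(t^2 - 9*t + 20) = (t - 5)*(t + 1)*(t + 4)*(t - 4)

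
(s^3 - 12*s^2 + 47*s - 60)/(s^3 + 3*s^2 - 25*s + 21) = (s^2 - 9*s + 20)/(s^2 + 6*s - 7)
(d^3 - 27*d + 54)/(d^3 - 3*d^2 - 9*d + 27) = (d + 6)/(d + 3)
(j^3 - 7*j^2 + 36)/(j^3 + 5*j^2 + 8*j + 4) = (j^2 - 9*j + 18)/(j^2 + 3*j + 2)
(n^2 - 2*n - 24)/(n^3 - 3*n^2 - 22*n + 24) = 1/(n - 1)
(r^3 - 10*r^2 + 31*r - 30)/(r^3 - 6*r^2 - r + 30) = (r - 2)/(r + 2)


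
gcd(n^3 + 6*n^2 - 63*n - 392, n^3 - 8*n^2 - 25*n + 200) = n - 8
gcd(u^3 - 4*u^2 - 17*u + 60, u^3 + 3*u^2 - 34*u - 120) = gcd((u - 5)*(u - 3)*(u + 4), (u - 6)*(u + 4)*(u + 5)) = u + 4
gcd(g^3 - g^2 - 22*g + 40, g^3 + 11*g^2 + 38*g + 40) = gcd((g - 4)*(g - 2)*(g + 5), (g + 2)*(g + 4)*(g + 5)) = g + 5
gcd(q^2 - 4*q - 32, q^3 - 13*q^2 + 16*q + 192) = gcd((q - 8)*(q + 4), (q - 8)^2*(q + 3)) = q - 8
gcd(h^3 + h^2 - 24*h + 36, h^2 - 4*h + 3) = h - 3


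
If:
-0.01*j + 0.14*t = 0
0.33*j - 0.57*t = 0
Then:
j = 0.00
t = 0.00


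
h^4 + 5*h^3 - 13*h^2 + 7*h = h*(h - 1)^2*(h + 7)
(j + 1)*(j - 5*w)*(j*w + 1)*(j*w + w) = j^4*w^2 - 5*j^3*w^3 + 2*j^3*w^2 + j^3*w - 10*j^2*w^3 - 4*j^2*w^2 + 2*j^2*w - 5*j*w^3 - 10*j*w^2 + j*w - 5*w^2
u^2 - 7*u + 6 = (u - 6)*(u - 1)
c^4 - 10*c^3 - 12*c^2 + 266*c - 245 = (c - 7)^2*(c - 1)*(c + 5)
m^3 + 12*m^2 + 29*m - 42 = (m - 1)*(m + 6)*(m + 7)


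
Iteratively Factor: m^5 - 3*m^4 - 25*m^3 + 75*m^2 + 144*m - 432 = (m - 4)*(m^4 + m^3 - 21*m^2 - 9*m + 108) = (m - 4)*(m - 3)*(m^3 + 4*m^2 - 9*m - 36) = (m - 4)*(m - 3)^2*(m^2 + 7*m + 12) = (m - 4)*(m - 3)^2*(m + 4)*(m + 3)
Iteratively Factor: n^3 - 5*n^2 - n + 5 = (n - 5)*(n^2 - 1) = (n - 5)*(n + 1)*(n - 1)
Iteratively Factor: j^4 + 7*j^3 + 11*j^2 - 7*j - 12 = (j - 1)*(j^3 + 8*j^2 + 19*j + 12) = (j - 1)*(j + 1)*(j^2 + 7*j + 12) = (j - 1)*(j + 1)*(j + 4)*(j + 3)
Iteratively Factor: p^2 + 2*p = (p + 2)*(p)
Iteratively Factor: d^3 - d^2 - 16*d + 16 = (d - 1)*(d^2 - 16) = (d - 4)*(d - 1)*(d + 4)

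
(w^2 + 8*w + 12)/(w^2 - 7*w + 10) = (w^2 + 8*w + 12)/(w^2 - 7*w + 10)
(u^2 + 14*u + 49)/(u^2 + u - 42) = (u + 7)/(u - 6)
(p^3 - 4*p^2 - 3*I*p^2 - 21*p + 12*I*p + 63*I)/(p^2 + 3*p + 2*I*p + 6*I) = (p^2 - p*(7 + 3*I) + 21*I)/(p + 2*I)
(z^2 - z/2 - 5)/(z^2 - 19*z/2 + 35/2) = (z + 2)/(z - 7)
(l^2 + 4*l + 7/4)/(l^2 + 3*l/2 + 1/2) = (l + 7/2)/(l + 1)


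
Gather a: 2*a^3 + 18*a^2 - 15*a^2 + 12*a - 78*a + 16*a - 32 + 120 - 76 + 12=2*a^3 + 3*a^2 - 50*a + 24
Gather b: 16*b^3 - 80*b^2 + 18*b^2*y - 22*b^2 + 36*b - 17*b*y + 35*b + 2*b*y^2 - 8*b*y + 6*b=16*b^3 + b^2*(18*y - 102) + b*(2*y^2 - 25*y + 77)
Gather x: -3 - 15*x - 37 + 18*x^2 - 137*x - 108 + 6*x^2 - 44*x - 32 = 24*x^2 - 196*x - 180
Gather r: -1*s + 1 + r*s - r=r*(s - 1) - s + 1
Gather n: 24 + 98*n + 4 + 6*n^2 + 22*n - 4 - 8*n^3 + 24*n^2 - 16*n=-8*n^3 + 30*n^2 + 104*n + 24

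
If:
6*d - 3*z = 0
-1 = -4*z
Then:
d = 1/8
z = 1/4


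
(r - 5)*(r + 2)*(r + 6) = r^3 + 3*r^2 - 28*r - 60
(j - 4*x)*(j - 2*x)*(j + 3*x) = j^3 - 3*j^2*x - 10*j*x^2 + 24*x^3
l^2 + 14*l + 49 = (l + 7)^2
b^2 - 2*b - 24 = (b - 6)*(b + 4)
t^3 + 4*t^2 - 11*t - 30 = (t - 3)*(t + 2)*(t + 5)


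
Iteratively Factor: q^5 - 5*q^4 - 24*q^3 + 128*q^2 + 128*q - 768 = (q - 4)*(q^4 - q^3 - 28*q^2 + 16*q + 192) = (q - 4)*(q + 4)*(q^3 - 5*q^2 - 8*q + 48) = (q - 4)^2*(q + 4)*(q^2 - q - 12) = (q - 4)^3*(q + 4)*(q + 3)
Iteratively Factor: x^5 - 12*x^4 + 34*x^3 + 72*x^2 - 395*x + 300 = (x - 5)*(x^4 - 7*x^3 - x^2 + 67*x - 60) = (x - 5)*(x - 4)*(x^3 - 3*x^2 - 13*x + 15) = (x - 5)^2*(x - 4)*(x^2 + 2*x - 3) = (x - 5)^2*(x - 4)*(x + 3)*(x - 1)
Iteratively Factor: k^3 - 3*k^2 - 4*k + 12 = (k - 2)*(k^2 - k - 6) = (k - 3)*(k - 2)*(k + 2)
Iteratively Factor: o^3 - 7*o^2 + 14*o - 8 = (o - 4)*(o^2 - 3*o + 2) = (o - 4)*(o - 1)*(o - 2)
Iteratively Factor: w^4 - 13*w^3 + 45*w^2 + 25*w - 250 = (w - 5)*(w^3 - 8*w^2 + 5*w + 50) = (w - 5)*(w + 2)*(w^2 - 10*w + 25) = (w - 5)^2*(w + 2)*(w - 5)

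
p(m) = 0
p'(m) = 0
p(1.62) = 0.00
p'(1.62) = 0.00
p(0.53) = 0.00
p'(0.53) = 0.00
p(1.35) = 0.00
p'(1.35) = 0.00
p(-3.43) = 0.00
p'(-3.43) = 0.00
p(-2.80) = 0.00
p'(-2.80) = 0.00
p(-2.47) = 0.00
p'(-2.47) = 0.00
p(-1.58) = 0.00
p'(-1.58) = 0.00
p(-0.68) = 0.00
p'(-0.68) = 0.00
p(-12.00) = 0.00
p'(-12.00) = 0.00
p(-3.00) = 0.00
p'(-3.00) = 0.00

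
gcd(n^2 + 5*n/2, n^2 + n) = n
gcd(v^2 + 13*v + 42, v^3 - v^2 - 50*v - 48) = v + 6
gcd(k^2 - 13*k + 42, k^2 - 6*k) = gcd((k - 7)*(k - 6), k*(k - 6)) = k - 6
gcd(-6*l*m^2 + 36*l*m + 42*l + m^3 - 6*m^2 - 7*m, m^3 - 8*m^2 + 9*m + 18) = m + 1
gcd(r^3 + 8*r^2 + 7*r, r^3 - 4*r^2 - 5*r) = r^2 + r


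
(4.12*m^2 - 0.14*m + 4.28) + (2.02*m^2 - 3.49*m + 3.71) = 6.14*m^2 - 3.63*m + 7.99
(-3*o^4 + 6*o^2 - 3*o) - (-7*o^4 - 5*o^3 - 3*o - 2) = 4*o^4 + 5*o^3 + 6*o^2 + 2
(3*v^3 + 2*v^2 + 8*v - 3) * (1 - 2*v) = -6*v^4 - v^3 - 14*v^2 + 14*v - 3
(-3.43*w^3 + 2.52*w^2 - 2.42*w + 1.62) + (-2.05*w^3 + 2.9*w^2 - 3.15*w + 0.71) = -5.48*w^3 + 5.42*w^2 - 5.57*w + 2.33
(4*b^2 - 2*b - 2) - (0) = 4*b^2 - 2*b - 2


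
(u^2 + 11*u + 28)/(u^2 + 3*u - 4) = (u + 7)/(u - 1)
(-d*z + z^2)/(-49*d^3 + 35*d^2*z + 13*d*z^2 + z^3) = z/(49*d^2 + 14*d*z + z^2)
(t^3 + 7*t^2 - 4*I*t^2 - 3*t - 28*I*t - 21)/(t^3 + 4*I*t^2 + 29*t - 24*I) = (t + 7)/(t + 8*I)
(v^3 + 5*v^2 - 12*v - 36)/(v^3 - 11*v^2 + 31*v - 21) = (v^2 + 8*v + 12)/(v^2 - 8*v + 7)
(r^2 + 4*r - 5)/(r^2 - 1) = (r + 5)/(r + 1)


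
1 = 1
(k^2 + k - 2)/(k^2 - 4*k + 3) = (k + 2)/(k - 3)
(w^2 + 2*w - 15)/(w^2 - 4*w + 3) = (w + 5)/(w - 1)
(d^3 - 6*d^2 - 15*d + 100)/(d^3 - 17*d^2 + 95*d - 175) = (d + 4)/(d - 7)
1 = 1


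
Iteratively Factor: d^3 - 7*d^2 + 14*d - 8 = (d - 1)*(d^2 - 6*d + 8) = (d - 2)*(d - 1)*(d - 4)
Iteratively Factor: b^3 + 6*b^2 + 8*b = (b + 4)*(b^2 + 2*b) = (b + 2)*(b + 4)*(b)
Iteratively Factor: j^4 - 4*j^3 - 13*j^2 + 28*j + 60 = (j + 2)*(j^3 - 6*j^2 - j + 30) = (j - 5)*(j + 2)*(j^2 - j - 6) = (j - 5)*(j - 3)*(j + 2)*(j + 2)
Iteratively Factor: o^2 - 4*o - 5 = (o - 5)*(o + 1)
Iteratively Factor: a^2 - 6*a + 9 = (a - 3)*(a - 3)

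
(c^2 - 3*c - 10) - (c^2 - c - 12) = 2 - 2*c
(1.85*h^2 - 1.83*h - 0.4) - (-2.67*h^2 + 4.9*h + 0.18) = 4.52*h^2 - 6.73*h - 0.58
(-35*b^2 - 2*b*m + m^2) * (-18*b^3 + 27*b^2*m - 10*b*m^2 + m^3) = 630*b^5 - 909*b^4*m + 278*b^3*m^2 + 12*b^2*m^3 - 12*b*m^4 + m^5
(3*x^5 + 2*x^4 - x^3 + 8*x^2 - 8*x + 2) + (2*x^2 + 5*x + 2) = 3*x^5 + 2*x^4 - x^3 + 10*x^2 - 3*x + 4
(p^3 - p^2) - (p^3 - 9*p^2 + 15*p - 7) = 8*p^2 - 15*p + 7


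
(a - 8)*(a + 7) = a^2 - a - 56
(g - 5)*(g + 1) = g^2 - 4*g - 5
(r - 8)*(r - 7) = r^2 - 15*r + 56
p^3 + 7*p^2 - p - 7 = (p - 1)*(p + 1)*(p + 7)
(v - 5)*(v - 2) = v^2 - 7*v + 10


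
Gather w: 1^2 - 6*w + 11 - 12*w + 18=30 - 18*w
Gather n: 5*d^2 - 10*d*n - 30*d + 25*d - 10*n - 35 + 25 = 5*d^2 - 5*d + n*(-10*d - 10) - 10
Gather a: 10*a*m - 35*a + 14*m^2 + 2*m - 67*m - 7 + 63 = a*(10*m - 35) + 14*m^2 - 65*m + 56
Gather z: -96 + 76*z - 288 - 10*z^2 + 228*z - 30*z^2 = -40*z^2 + 304*z - 384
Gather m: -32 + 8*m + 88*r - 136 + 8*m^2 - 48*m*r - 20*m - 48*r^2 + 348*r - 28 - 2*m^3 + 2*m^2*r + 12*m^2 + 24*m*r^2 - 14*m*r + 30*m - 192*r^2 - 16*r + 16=-2*m^3 + m^2*(2*r + 20) + m*(24*r^2 - 62*r + 18) - 240*r^2 + 420*r - 180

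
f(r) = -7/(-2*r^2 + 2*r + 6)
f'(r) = -7*(4*r - 2)/(-2*r^2 + 2*r + 6)^2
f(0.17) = -1.11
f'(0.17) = 0.23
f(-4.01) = 0.20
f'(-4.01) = 0.11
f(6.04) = 0.13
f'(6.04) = -0.05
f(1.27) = -1.32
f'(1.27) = -0.76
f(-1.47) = 5.55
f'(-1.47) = 34.65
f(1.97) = -3.21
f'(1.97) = -8.68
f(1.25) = -1.30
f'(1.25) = -0.73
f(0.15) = -1.12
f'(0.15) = 0.25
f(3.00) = 1.17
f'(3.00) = -1.94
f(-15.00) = 0.01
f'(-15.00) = 0.00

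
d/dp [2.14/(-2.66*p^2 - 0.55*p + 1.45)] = (11.3848*p + 1.177)/(2.66*p^2 + 0.55*p - 1.45)^2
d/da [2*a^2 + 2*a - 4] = 4*a + 2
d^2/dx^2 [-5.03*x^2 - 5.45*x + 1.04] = -10.0600000000000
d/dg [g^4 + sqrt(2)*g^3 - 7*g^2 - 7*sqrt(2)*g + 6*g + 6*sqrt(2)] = 4*g^3 + 3*sqrt(2)*g^2 - 14*g - 7*sqrt(2) + 6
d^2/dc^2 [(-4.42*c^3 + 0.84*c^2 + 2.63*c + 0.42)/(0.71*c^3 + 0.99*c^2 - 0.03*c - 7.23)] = (7.06052400000002*c^6 + 7.389822*c^5 - 258.530454*c^4 + 7.12633199999992*c^3 + 194.745744*c^2 - 1260.46773*c + 92.690802)/(0.357911*c^9 + 1.497177*c^8 + 2.042244*c^7 - 10.090152*c^6 - 30.578094*c^5 - 20.331702*c^4 + 112.629636*c^3 + 155.230992*c^2 - 4.704561*c - 377.933067)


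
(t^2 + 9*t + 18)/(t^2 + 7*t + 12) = (t + 6)/(t + 4)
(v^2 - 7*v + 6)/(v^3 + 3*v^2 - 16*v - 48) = (v^2 - 7*v + 6)/(v^3 + 3*v^2 - 16*v - 48)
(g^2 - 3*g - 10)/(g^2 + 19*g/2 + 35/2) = 2*(g^2 - 3*g - 10)/(2*g^2 + 19*g + 35)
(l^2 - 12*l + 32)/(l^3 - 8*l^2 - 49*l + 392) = (l - 4)/(l^2 - 49)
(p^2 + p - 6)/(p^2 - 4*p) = (p^2 + p - 6)/(p*(p - 4))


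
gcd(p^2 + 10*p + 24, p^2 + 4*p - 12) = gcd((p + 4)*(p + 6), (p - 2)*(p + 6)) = p + 6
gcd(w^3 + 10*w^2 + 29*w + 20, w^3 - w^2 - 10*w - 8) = w + 1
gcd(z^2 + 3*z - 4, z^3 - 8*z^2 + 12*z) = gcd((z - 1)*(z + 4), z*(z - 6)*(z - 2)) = 1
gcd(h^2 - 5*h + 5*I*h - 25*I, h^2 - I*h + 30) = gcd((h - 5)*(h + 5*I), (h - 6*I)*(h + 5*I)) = h + 5*I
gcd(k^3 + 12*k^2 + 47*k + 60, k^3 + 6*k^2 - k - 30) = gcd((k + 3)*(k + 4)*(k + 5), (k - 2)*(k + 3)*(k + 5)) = k^2 + 8*k + 15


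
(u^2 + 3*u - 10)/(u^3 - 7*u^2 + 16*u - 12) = (u + 5)/(u^2 - 5*u + 6)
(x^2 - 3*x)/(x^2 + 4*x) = (x - 3)/(x + 4)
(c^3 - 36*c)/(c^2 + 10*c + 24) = c*(c - 6)/(c + 4)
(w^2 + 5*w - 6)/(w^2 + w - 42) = (w^2 + 5*w - 6)/(w^2 + w - 42)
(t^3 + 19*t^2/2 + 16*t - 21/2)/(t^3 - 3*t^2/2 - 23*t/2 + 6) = (t + 7)/(t - 4)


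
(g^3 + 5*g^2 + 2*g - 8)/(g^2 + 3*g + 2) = (g^2 + 3*g - 4)/(g + 1)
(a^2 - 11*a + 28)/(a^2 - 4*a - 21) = (a - 4)/(a + 3)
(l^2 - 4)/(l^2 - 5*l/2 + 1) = 2*(l + 2)/(2*l - 1)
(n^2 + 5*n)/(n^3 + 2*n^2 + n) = (n + 5)/(n^2 + 2*n + 1)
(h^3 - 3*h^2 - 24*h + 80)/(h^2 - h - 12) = (h^2 + h - 20)/(h + 3)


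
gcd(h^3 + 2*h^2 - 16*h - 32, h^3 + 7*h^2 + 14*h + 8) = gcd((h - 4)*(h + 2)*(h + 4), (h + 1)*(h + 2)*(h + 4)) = h^2 + 6*h + 8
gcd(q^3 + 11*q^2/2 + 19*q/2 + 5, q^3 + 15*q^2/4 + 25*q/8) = q + 5/2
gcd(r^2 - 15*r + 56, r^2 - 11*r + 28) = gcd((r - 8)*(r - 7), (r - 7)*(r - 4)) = r - 7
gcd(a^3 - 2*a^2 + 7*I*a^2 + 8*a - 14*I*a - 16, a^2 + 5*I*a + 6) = a - I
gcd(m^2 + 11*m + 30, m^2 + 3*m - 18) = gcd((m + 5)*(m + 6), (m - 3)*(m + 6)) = m + 6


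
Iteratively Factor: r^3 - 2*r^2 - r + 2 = (r - 2)*(r^2 - 1) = (r - 2)*(r - 1)*(r + 1)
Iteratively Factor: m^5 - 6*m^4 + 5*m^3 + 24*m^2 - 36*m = (m - 3)*(m^4 - 3*m^3 - 4*m^2 + 12*m) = m*(m - 3)*(m^3 - 3*m^2 - 4*m + 12) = m*(m - 3)*(m - 2)*(m^2 - m - 6) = m*(m - 3)*(m - 2)*(m + 2)*(m - 3)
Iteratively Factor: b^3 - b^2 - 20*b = (b + 4)*(b^2 - 5*b) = (b - 5)*(b + 4)*(b)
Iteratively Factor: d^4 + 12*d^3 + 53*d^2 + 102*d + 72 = (d + 3)*(d^3 + 9*d^2 + 26*d + 24) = (d + 3)*(d + 4)*(d^2 + 5*d + 6) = (d + 2)*(d + 3)*(d + 4)*(d + 3)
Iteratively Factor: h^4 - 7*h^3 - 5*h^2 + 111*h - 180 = (h - 3)*(h^3 - 4*h^2 - 17*h + 60) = (h - 3)^2*(h^2 - h - 20) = (h - 3)^2*(h + 4)*(h - 5)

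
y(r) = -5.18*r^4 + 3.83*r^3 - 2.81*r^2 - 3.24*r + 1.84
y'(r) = -20.72*r^3 + 11.49*r^2 - 5.62*r - 3.24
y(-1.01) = -7.09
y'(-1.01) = 35.50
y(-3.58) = -1049.17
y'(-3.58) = 1114.83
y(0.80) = -2.71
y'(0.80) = -10.99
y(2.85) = -283.31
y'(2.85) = -405.58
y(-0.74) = -0.41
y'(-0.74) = 15.61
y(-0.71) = 0.04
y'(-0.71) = 13.96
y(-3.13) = -630.16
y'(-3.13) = 762.28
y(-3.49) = -952.36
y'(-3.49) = 1037.10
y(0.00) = 1.84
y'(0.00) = -3.24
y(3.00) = -349.34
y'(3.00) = -476.13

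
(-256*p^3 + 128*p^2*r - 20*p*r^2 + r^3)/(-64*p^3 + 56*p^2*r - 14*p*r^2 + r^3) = (8*p - r)/(2*p - r)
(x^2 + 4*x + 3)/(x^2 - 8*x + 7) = (x^2 + 4*x + 3)/(x^2 - 8*x + 7)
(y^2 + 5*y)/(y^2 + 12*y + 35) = y/(y + 7)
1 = 1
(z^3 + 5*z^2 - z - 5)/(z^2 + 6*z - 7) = (z^2 + 6*z + 5)/(z + 7)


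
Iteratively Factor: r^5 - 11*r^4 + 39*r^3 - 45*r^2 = (r - 5)*(r^4 - 6*r^3 + 9*r^2) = (r - 5)*(r - 3)*(r^3 - 3*r^2) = r*(r - 5)*(r - 3)*(r^2 - 3*r) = r*(r - 5)*(r - 3)^2*(r)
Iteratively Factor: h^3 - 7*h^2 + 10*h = (h - 2)*(h^2 - 5*h) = (h - 5)*(h - 2)*(h)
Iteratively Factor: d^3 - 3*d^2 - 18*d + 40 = (d - 5)*(d^2 + 2*d - 8) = (d - 5)*(d + 4)*(d - 2)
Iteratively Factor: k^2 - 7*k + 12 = (k - 3)*(k - 4)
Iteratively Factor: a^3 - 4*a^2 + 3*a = (a - 1)*(a^2 - 3*a) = (a - 3)*(a - 1)*(a)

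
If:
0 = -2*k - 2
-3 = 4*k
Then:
No Solution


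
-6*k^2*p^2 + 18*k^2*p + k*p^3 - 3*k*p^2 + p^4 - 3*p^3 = p*(-2*k + p)*(3*k + p)*(p - 3)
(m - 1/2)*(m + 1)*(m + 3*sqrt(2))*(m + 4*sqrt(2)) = m^4 + m^3/2 + 7*sqrt(2)*m^3 + 7*sqrt(2)*m^2/2 + 47*m^2/2 - 7*sqrt(2)*m/2 + 12*m - 12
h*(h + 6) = h^2 + 6*h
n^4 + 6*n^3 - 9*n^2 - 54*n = n*(n - 3)*(n + 3)*(n + 6)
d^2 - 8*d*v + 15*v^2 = (d - 5*v)*(d - 3*v)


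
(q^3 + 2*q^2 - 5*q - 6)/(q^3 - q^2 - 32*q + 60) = (q^2 + 4*q + 3)/(q^2 + q - 30)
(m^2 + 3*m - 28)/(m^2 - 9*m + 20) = (m + 7)/(m - 5)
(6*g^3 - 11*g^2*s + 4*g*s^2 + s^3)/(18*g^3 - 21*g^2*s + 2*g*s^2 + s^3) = (-g + s)/(-3*g + s)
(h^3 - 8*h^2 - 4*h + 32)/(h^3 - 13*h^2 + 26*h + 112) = (h - 2)/(h - 7)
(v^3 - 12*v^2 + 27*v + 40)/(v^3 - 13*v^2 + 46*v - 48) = (v^2 - 4*v - 5)/(v^2 - 5*v + 6)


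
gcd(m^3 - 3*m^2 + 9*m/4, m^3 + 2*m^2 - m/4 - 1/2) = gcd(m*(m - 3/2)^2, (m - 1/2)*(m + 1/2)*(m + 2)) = 1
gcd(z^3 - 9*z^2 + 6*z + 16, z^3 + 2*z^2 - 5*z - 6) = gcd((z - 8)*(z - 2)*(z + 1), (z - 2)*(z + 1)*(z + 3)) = z^2 - z - 2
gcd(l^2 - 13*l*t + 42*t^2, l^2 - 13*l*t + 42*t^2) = l^2 - 13*l*t + 42*t^2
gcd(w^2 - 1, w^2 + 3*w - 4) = w - 1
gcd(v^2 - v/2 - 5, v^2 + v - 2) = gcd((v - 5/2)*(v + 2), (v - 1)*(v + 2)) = v + 2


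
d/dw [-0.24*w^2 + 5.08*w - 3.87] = 5.08 - 0.48*w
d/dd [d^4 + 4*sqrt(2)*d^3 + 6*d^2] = 4*d*(d^2 + 3*sqrt(2)*d + 3)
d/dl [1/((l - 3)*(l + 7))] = 2*(-l - 2)/(l^4 + 8*l^3 - 26*l^2 - 168*l + 441)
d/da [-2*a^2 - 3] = -4*a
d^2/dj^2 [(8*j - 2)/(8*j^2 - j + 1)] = 4*(12*(1 - 8*j)*(8*j^2 - j + 1) + (4*j - 1)*(16*j - 1)^2)/(8*j^2 - j + 1)^3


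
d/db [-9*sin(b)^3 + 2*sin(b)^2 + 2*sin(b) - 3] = (-27*sin(b)^2 + 4*sin(b) + 2)*cos(b)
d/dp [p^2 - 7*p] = 2*p - 7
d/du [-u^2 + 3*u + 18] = 3 - 2*u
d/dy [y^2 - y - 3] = 2*y - 1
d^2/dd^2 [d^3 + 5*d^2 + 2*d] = 6*d + 10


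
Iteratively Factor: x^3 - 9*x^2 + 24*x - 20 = (x - 5)*(x^2 - 4*x + 4) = (x - 5)*(x - 2)*(x - 2)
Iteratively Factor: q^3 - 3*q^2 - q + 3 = (q + 1)*(q^2 - 4*q + 3) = (q - 1)*(q + 1)*(q - 3)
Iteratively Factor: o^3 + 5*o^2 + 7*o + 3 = (o + 1)*(o^2 + 4*o + 3) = (o + 1)*(o + 3)*(o + 1)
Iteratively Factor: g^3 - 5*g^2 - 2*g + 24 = (g - 4)*(g^2 - g - 6) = (g - 4)*(g - 3)*(g + 2)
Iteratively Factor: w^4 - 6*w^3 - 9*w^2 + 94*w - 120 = (w - 3)*(w^3 - 3*w^2 - 18*w + 40) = (w - 3)*(w - 2)*(w^2 - w - 20) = (w - 3)*(w - 2)*(w + 4)*(w - 5)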